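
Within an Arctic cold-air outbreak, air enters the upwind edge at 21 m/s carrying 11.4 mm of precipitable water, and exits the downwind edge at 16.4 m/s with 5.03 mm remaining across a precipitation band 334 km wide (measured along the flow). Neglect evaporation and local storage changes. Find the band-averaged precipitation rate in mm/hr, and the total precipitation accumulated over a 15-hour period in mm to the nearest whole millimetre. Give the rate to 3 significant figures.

R ≈ 1.69 mm/hr; total ≈ 25 mm

Column moisture flux per unit crosswind length is F = V × PW.
Inflow: F_in = 21 × 11.4 = 239.4 mm·m/s
Outflow: F_out = 16.4 × 5.03 = 82.492 mm·m/s
Steady-state rate R = (F_in − F_out)/L = (239.4 − 82.492) / 334000 m = 4.698e-04 mm/s.
R = 4.698e-04 × 3600 = 1.69 mm/hr.
Over 15 h: total = 1.69 × 15 = 25.35 ≈ 25 mm.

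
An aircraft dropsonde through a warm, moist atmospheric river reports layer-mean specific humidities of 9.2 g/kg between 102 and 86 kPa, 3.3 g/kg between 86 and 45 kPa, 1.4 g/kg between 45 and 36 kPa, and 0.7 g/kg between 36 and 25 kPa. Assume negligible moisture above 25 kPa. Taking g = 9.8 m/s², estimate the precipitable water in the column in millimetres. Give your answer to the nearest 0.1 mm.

PW ≈ 30.9 mm

Precipitable water is the column-integrated vapour mass per unit area: PW = (1/g) Σ q̄ Δp, with q in kg/kg and Δp in Pa (1 kg/m² of water = 1 mm).
Layer 102–86 kPa: Δp = 160 hPa = 16000 Pa, q̄ = 0.0092 kg/kg → 0.0092 × 16000 / 9.8 = 15.02 mm
Layer 86–45 kPa: Δp = 410 hPa = 41000 Pa, q̄ = 0.0033 kg/kg → 0.0033 × 41000 / 9.8 = 13.81 mm
Layer 45–36 kPa: Δp = 90 hPa = 9000 Pa, q̄ = 0.0014 kg/kg → 0.0014 × 9000 / 9.8 = 1.29 mm
Layer 36–25 kPa: Δp = 110 hPa = 11000 Pa, q̄ = 0.0007 kg/kg → 0.0007 × 11000 / 9.8 = 0.79 mm
PW = 15.02 + 13.81 + 1.29 + 0.79 = 30.91 ≈ 30.9 mm.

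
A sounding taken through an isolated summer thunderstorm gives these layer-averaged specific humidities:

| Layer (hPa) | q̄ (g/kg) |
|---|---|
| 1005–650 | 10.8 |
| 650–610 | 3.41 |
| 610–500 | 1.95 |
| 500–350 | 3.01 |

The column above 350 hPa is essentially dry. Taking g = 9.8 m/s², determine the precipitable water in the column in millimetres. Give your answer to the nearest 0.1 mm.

PW ≈ 47.3 mm

Precipitable water is the column-integrated vapour mass per unit area: PW = (1/g) Σ q̄ Δp, with q in kg/kg and Δp in Pa (1 kg/m² of water = 1 mm).
Layer 1005–650 hPa: Δp = 355 hPa = 35500 Pa, q̄ = 0.0108 kg/kg → 0.0108 × 35500 / 9.8 = 39.12 mm
Layer 650–610 hPa: Δp = 40 hPa = 4000 Pa, q̄ = 0.00341 kg/kg → 0.00341 × 4000 / 9.8 = 1.39 mm
Layer 610–500 hPa: Δp = 110 hPa = 11000 Pa, q̄ = 0.00195 kg/kg → 0.00195 × 11000 / 9.8 = 2.19 mm
Layer 500–350 hPa: Δp = 150 hPa = 15000 Pa, q̄ = 0.00301 kg/kg → 0.00301 × 15000 / 9.8 = 4.61 mm
PW = 39.12 + 1.39 + 2.19 + 4.61 = 47.31 ≈ 47.3 mm.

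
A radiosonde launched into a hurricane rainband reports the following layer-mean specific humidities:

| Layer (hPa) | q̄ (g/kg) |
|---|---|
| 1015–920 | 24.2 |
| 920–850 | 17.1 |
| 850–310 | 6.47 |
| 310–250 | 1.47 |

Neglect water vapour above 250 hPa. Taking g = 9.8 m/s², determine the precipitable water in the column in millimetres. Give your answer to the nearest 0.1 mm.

Precipitable water is the column-integrated vapour mass per unit area: PW = (1/g) Σ q̄ Δp, with q in kg/kg and Δp in Pa (1 kg/m² of water = 1 mm).
Layer 1015–920 hPa: Δp = 95 hPa = 9500 Pa, q̄ = 0.0242 kg/kg → 0.0242 × 9500 / 9.8 = 23.46 mm
Layer 920–850 hPa: Δp = 70 hPa = 7000 Pa, q̄ = 0.0171 kg/kg → 0.0171 × 7000 / 9.8 = 12.21 mm
Layer 850–310 hPa: Δp = 540 hPa = 54000 Pa, q̄ = 0.00647 kg/kg → 0.00647 × 54000 / 9.8 = 35.65 mm
Layer 310–250 hPa: Δp = 60 hPa = 6000 Pa, q̄ = 0.00147 kg/kg → 0.00147 × 6000 / 9.8 = 0.90 mm
PW = 23.46 + 12.21 + 35.65 + 0.90 = 72.22 ≈ 72.2 mm.

PW ≈ 72.2 mm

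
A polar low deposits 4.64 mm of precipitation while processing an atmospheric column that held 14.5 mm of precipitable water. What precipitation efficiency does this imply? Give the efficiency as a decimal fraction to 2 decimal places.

ε ≈ 0.32

ε = precipitation / PW = 4.64 / 14.5 = 0.32.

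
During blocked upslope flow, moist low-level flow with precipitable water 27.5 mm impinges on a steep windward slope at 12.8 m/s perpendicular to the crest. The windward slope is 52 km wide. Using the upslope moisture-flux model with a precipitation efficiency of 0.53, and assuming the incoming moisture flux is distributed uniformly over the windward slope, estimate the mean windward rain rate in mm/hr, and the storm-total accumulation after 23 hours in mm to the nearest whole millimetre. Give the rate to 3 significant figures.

Incoming column moisture flux per unit ridge length: F = V × PW = 12.8 × 27.5 = 352 mm·m/s.
Spread over the 52 km slope with efficiency ε = 0.53: R = ε·F/W = 0.53 × 352 / 52000 m = 3.588e-03 mm/s.
R = 3.588e-03 × 3600 = 12.9 mm/hr.
Over 23 h: total = 12.9 × 23 = 296.7 ≈ 297 mm.

R ≈ 12.9 mm/hr; total ≈ 297 mm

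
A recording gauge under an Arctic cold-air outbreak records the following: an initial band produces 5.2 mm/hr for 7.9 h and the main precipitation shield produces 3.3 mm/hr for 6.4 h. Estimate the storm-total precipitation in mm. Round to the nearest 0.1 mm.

total ≈ 62.2 mm

Total = Σ Rᵢ Δtᵢ = 5.2 × 7.9 + 3.3 × 6.4
      = 41.08 + 21.12 = 62.2 mm.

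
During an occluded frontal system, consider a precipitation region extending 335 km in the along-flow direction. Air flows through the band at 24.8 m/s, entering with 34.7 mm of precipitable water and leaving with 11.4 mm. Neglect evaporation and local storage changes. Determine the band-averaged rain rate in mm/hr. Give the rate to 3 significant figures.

Column moisture flux per unit crosswind length is F = V × PW.
Inflow: F_in = 24.8 × 34.7 = 860.56 mm·m/s
Outflow: F_out = 24.8 × 11.4 = 282.72 mm·m/s
Steady-state rate R = (F_in − F_out)/L = (860.56 − 282.72) / 335000 m = 1.725e-03 mm/s.
R = 1.725e-03 × 3600 = 6.21 mm/hr.

R ≈ 6.21 mm/hr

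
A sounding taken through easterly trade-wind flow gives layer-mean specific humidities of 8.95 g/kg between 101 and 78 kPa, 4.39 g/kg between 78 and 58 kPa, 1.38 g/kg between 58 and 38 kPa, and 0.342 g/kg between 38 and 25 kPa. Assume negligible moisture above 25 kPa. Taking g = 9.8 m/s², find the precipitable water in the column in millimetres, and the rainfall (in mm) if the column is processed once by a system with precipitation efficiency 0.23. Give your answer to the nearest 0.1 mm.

Precipitable water is the column-integrated vapour mass per unit area: PW = (1/g) Σ q̄ Δp, with q in kg/kg and Δp in Pa (1 kg/m² of water = 1 mm).
Layer 101–78 kPa: Δp = 230 hPa = 23000 Pa, q̄ = 0.00895 kg/kg → 0.00895 × 23000 / 9.8 = 21.01 mm
Layer 78–58 kPa: Δp = 200 hPa = 20000 Pa, q̄ = 0.00439 kg/kg → 0.00439 × 20000 / 9.8 = 8.96 mm
Layer 58–38 kPa: Δp = 200 hPa = 20000 Pa, q̄ = 0.00138 kg/kg → 0.00138 × 20000 / 9.8 = 2.82 mm
Layer 38–25 kPa: Δp = 130 hPa = 13000 Pa, q̄ = 0.000342 kg/kg → 0.000342 × 13000 / 9.8 = 0.45 mm
PW = 21.01 + 8.96 + 2.82 + 0.45 = 33.24 ≈ 33.2 mm.
Rainfall = ε × PW = 0.23 × 33.2 = 7.6 mm.

PW ≈ 33.2 mm; rainfall ≈ 7.6 mm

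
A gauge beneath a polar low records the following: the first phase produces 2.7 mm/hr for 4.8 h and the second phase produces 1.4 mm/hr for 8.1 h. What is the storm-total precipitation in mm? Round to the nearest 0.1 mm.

total ≈ 24.3 mm

Total = Σ Rᵢ Δtᵢ = 2.7 × 4.8 + 1.4 × 8.1
      = 12.96 + 11.34 = 24.3 mm.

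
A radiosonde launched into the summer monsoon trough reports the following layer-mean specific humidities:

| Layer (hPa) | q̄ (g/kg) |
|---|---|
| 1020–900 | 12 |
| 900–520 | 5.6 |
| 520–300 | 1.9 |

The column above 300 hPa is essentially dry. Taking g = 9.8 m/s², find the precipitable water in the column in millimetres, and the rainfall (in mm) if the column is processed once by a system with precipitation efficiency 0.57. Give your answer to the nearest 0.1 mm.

Precipitable water is the column-integrated vapour mass per unit area: PW = (1/g) Σ q̄ Δp, with q in kg/kg and Δp in Pa (1 kg/m² of water = 1 mm).
Layer 1020–900 hPa: Δp = 120 hPa = 12000 Pa, q̄ = 0.012 kg/kg → 0.012 × 12000 / 9.8 = 14.69 mm
Layer 900–520 hPa: Δp = 380 hPa = 38000 Pa, q̄ = 0.0056 kg/kg → 0.0056 × 38000 / 9.8 = 21.71 mm
Layer 520–300 hPa: Δp = 220 hPa = 22000 Pa, q̄ = 0.0019 kg/kg → 0.0019 × 22000 / 9.8 = 4.27 mm
PW = 14.69 + 21.71 + 4.27 = 40.67 ≈ 40.7 mm.
Rainfall = ε × PW = 0.57 × 40.7 = 23.2 mm.

PW ≈ 40.7 mm; rainfall ≈ 23.2 mm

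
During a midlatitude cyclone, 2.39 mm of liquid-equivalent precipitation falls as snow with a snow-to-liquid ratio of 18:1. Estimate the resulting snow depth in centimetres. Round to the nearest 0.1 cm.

snow depth ≈ 4.3 cm

Snow depth = liquid × ratio = 2.39 mm × 18 = 43.02 mm = 4.3 cm.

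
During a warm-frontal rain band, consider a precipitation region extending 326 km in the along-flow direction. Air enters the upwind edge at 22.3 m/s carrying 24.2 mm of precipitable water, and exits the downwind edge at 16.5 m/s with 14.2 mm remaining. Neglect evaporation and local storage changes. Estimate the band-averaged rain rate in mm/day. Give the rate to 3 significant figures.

R ≈ 80.9 mm/day

Column moisture flux per unit crosswind length is F = V × PW.
Inflow: F_in = 22.3 × 24.2 = 539.66 mm·m/s
Outflow: F_out = 16.5 × 14.2 = 234.3 mm·m/s
Steady-state rate R = (F_in − F_out)/L = (539.66 − 234.3) / 326000 m = 9.367e-04 mm/s.
R = 9.367e-04 × 3600 × 24 = 80.9 mm/day.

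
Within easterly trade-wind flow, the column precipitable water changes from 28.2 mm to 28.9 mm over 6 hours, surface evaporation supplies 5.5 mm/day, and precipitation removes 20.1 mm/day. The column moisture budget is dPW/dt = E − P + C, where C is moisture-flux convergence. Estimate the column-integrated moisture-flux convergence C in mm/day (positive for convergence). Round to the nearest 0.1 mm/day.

C ≈ 17.4 mm/day

dPW/dt = (28.9 − 28.2) mm / (6/24 day) = +2.800 mm/day.
C = dPW/dt − E + P = (+2.800) − 5.5 + 20.1 = 17.4 mm/day.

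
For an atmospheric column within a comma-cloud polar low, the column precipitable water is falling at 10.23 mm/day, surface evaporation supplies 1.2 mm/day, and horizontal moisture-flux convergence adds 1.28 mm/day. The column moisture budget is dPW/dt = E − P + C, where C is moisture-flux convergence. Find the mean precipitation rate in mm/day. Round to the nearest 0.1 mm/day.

dPW/dt = -10.23 mm/day.
P = E + C − dPW/dt = 1.2 + (1.28) − (-10.23) = 12.7 mm/day.

P ≈ 12.7 mm/day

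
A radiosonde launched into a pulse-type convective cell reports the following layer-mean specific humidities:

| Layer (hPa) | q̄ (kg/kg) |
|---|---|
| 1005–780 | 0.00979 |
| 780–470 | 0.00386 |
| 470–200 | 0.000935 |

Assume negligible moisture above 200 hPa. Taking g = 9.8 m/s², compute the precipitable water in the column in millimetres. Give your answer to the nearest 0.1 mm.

Precipitable water is the column-integrated vapour mass per unit area: PW = (1/g) Σ q̄ Δp, with q in kg/kg and Δp in Pa (1 kg/m² of water = 1 mm).
Layer 1005–780 hPa: Δp = 225 hPa = 22500 Pa, q̄ = 0.00979 kg/kg → 0.00979 × 22500 / 9.8 = 22.48 mm
Layer 780–470 hPa: Δp = 310 hPa = 31000 Pa, q̄ = 0.00386 kg/kg → 0.00386 × 31000 / 9.8 = 12.21 mm
Layer 470–200 hPa: Δp = 270 hPa = 27000 Pa, q̄ = 0.000935 kg/kg → 0.000935 × 27000 / 9.8 = 2.58 mm
PW = 22.48 + 12.21 + 2.58 = 37.27 ≈ 37.3 mm.

PW ≈ 37.3 mm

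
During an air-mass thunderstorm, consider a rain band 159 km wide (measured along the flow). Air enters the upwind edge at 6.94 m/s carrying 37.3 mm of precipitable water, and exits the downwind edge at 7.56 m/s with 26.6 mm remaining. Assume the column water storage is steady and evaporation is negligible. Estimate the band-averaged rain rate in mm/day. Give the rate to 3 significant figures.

Column moisture flux per unit crosswind length is F = V × PW.
Inflow: F_in = 6.94 × 37.3 = 258.862 mm·m/s
Outflow: F_out = 7.56 × 26.6 = 201.096 mm·m/s
Steady-state rate R = (F_in − F_out)/L = (258.862 − 201.096) / 159000 m = 3.633e-04 mm/s.
R = 3.633e-04 × 3600 × 24 = 31.4 mm/day.

R ≈ 31.4 mm/day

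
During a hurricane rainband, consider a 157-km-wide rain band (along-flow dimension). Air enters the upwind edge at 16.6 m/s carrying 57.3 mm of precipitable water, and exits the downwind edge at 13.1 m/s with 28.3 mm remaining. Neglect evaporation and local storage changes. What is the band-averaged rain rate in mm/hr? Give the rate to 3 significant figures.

Column moisture flux per unit crosswind length is F = V × PW.
Inflow: F_in = 16.6 × 57.3 = 951.18 mm·m/s
Outflow: F_out = 13.1 × 28.3 = 370.73 mm·m/s
Steady-state rate R = (F_in − F_out)/L = (951.18 − 370.73) / 157000 m = 3.697e-03 mm/s.
R = 3.697e-03 × 3600 = 13.3 mm/hr.

R ≈ 13.3 mm/hr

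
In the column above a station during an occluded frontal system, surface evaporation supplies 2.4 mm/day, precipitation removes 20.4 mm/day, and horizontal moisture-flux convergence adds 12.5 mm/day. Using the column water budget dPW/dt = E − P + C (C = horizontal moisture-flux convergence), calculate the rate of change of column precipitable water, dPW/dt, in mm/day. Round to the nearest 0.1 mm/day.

dPW/dt = E − P + C = 2.4 − 20.4 + (12.5) = -5.5 mm/day.

dPW/dt ≈ -5.5 mm/day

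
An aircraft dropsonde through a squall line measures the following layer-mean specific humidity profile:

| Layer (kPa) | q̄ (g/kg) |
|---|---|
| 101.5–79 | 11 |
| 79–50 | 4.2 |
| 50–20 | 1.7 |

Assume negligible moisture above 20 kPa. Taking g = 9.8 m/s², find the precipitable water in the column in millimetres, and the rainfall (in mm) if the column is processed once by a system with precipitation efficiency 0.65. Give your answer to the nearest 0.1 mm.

PW ≈ 42.9 mm; rainfall ≈ 27.9 mm

Precipitable water is the column-integrated vapour mass per unit area: PW = (1/g) Σ q̄ Δp, with q in kg/kg and Δp in Pa (1 kg/m² of water = 1 mm).
Layer 101.5–79 kPa: Δp = 225 hPa = 22500 Pa, q̄ = 0.011 kg/kg → 0.011 × 22500 / 9.8 = 25.26 mm
Layer 79–50 kPa: Δp = 290 hPa = 29000 Pa, q̄ = 0.0042 kg/kg → 0.0042 × 29000 / 9.8 = 12.43 mm
Layer 50–20 kPa: Δp = 300 hPa = 30000 Pa, q̄ = 0.0017 kg/kg → 0.0017 × 30000 / 9.8 = 5.20 mm
PW = 25.26 + 12.43 + 5.20 = 42.89 ≈ 42.9 mm.
Rainfall = ε × PW = 0.65 × 42.9 = 27.9 mm.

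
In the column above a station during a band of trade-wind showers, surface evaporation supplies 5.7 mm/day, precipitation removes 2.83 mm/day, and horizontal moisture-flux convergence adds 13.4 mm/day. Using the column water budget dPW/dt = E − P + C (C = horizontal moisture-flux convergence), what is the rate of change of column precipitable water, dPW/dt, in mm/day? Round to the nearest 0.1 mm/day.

dPW/dt ≈ 16.3 mm/day

dPW/dt = E − P + C = 5.7 − 2.83 + (13.4) = 16.3 mm/day.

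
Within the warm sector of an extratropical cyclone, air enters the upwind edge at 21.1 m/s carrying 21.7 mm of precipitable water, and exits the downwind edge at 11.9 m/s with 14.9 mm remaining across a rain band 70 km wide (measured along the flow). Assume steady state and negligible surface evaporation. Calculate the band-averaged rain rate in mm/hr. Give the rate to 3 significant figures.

Column moisture flux per unit crosswind length is F = V × PW.
Inflow: F_in = 21.1 × 21.7 = 457.87 mm·m/s
Outflow: F_out = 11.9 × 14.9 = 177.31 mm·m/s
Steady-state rate R = (F_in − F_out)/L = (457.87 − 177.31) / 70000 m = 4.008e-03 mm/s.
R = 4.008e-03 × 3600 = 14.4 mm/hr.

R ≈ 14.4 mm/hr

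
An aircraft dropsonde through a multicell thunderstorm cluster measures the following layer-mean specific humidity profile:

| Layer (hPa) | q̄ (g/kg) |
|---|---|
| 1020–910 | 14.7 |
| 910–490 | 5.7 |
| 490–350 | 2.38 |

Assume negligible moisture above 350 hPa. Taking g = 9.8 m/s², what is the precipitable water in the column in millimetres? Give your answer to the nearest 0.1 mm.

Precipitable water is the column-integrated vapour mass per unit area: PW = (1/g) Σ q̄ Δp, with q in kg/kg and Δp in Pa (1 kg/m² of water = 1 mm).
Layer 1020–910 hPa: Δp = 110 hPa = 11000 Pa, q̄ = 0.0147 kg/kg → 0.0147 × 11000 / 9.8 = 16.50 mm
Layer 910–490 hPa: Δp = 420 hPa = 42000 Pa, q̄ = 0.0057 kg/kg → 0.0057 × 42000 / 9.8 = 24.43 mm
Layer 490–350 hPa: Δp = 140 hPa = 14000 Pa, q̄ = 0.00238 kg/kg → 0.00238 × 14000 / 9.8 = 3.40 mm
PW = 16.50 + 24.43 + 3.40 = 44.33 ≈ 44.3 mm.

PW ≈ 44.3 mm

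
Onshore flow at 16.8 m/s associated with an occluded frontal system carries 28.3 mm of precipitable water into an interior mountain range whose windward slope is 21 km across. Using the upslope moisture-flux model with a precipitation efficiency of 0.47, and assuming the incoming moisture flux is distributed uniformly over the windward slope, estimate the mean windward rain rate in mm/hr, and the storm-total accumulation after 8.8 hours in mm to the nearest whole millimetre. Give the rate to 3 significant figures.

Incoming column moisture flux per unit ridge length: F = V × PW = 16.8 × 28.3 = 475.44 mm·m/s.
Spread over the 21 km slope with efficiency ε = 0.47: R = ε·F/W = 0.47 × 475.44 / 21000 m = 1.064e-02 mm/s.
R = 1.064e-02 × 3600 = 38.3 mm/hr.
Over 8.8 h: total = 38.3 × 8.8 = 337.04 ≈ 337 mm.

R ≈ 38.3 mm/hr; total ≈ 337 mm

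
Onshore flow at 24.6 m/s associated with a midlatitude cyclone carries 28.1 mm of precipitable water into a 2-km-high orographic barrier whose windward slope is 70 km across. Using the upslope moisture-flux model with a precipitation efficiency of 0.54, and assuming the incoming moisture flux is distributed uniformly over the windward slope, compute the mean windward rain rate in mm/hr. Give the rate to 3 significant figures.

R ≈ 19.2 mm/hr

Incoming column moisture flux per unit ridge length: F = V × PW = 24.6 × 28.1 = 691.26 mm·m/s.
Spread over the 70 km slope with efficiency ε = 0.54: R = ε·F/W = 0.54 × 691.26 / 70000 m = 5.333e-03 mm/s.
R = 5.333e-03 × 3600 = 19.2 mm/hr.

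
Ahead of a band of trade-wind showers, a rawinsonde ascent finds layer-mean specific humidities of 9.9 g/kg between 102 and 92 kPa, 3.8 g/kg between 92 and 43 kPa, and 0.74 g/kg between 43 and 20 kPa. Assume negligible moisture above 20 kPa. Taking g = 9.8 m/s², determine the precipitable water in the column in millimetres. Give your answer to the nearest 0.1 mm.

PW ≈ 30.8 mm

Precipitable water is the column-integrated vapour mass per unit area: PW = (1/g) Σ q̄ Δp, with q in kg/kg and Δp in Pa (1 kg/m² of water = 1 mm).
Layer 102–92 kPa: Δp = 100 hPa = 10000 Pa, q̄ = 0.0099 kg/kg → 0.0099 × 10000 / 9.8 = 10.10 mm
Layer 92–43 kPa: Δp = 490 hPa = 49000 Pa, q̄ = 0.0038 kg/kg → 0.0038 × 49000 / 9.8 = 19.00 mm
Layer 43–20 kPa: Δp = 230 hPa = 23000 Pa, q̄ = 0.00074 kg/kg → 0.00074 × 23000 / 9.8 = 1.74 mm
PW = 10.10 + 19.00 + 1.74 = 30.84 ≈ 30.8 mm.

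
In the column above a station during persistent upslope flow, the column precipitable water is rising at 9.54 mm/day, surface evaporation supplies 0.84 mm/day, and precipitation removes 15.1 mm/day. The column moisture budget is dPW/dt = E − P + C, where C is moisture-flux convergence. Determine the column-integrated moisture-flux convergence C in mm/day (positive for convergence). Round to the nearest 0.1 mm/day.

dPW/dt = +9.54 mm/day.
C = dPW/dt − E + P = (+9.54) − 0.84 + 15.1 = 23.8 mm/day.

C ≈ 23.8 mm/day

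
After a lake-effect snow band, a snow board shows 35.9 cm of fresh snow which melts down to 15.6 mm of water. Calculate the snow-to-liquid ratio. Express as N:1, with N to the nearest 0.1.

ratio ≈ 23.0

Ratio = snow depth / SWE = 359 mm / 15.6 mm = 23.0, i.e. 23.0:1.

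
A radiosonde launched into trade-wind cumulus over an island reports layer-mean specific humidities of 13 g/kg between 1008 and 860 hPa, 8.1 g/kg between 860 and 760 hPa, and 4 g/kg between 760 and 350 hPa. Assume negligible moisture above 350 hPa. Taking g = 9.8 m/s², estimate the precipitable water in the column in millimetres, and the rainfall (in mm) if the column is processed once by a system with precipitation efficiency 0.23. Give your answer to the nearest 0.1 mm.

Precipitable water is the column-integrated vapour mass per unit area: PW = (1/g) Σ q̄ Δp, with q in kg/kg and Δp in Pa (1 kg/m² of water = 1 mm).
Layer 1008–860 hPa: Δp = 148 hPa = 14800 Pa, q̄ = 0.013 kg/kg → 0.013 × 14800 / 9.8 = 19.63 mm
Layer 860–760 hPa: Δp = 100 hPa = 10000 Pa, q̄ = 0.0081 kg/kg → 0.0081 × 10000 / 9.8 = 8.27 mm
Layer 760–350 hPa: Δp = 410 hPa = 41000 Pa, q̄ = 0.004 kg/kg → 0.004 × 41000 / 9.8 = 16.73 mm
PW = 19.63 + 8.27 + 16.73 = 44.63 ≈ 44.6 mm.
Rainfall = ε × PW = 0.23 × 44.6 = 10.3 mm.

PW ≈ 44.6 mm; rainfall ≈ 10.3 mm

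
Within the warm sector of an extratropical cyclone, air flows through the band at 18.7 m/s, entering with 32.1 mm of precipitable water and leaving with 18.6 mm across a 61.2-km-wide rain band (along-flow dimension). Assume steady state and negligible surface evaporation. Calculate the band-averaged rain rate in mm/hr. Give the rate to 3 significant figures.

Column moisture flux per unit crosswind length is F = V × PW.
Inflow: F_in = 18.7 × 32.1 = 600.27 mm·m/s
Outflow: F_out = 18.7 × 18.6 = 347.82 mm·m/s
Steady-state rate R = (F_in − F_out)/L = (600.27 − 347.82) / 61200 m = 4.125e-03 mm/s.
R = 4.125e-03 × 3600 = 14.9 mm/hr.

R ≈ 14.9 mm/hr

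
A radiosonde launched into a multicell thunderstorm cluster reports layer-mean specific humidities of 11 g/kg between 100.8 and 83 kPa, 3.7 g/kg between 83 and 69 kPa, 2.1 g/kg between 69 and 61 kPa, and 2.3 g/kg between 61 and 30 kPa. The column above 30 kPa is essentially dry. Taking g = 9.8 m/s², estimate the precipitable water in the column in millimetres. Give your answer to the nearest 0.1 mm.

PW ≈ 34.3 mm

Precipitable water is the column-integrated vapour mass per unit area: PW = (1/g) Σ q̄ Δp, with q in kg/kg and Δp in Pa (1 kg/m² of water = 1 mm).
Layer 100.8–83 kPa: Δp = 178 hPa = 17800 Pa, q̄ = 0.011 kg/kg → 0.011 × 17800 / 9.8 = 19.98 mm
Layer 83–69 kPa: Δp = 140 hPa = 14000 Pa, q̄ = 0.0037 kg/kg → 0.0037 × 14000 / 9.8 = 5.29 mm
Layer 69–61 kPa: Δp = 80 hPa = 8000 Pa, q̄ = 0.0021 kg/kg → 0.0021 × 8000 / 9.8 = 1.71 mm
Layer 61–30 kPa: Δp = 310 hPa = 31000 Pa, q̄ = 0.0023 kg/kg → 0.0023 × 31000 / 9.8 = 7.28 mm
PW = 19.98 + 5.29 + 1.71 + 7.28 = 34.26 ≈ 34.3 mm.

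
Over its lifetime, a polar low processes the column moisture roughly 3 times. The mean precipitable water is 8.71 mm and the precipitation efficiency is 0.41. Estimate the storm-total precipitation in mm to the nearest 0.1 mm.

precipitation ≈ 10.7 mm

Each cycle deposits ε × PW = 0.41 × 8.71 = 3.5711 mm.
Over 3 cycles: 3 × 3.5711 = 10.7 mm.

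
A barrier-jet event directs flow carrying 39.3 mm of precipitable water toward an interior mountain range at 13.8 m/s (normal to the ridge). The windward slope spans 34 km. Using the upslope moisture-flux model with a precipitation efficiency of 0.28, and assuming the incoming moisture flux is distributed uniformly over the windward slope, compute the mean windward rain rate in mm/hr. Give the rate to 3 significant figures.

Incoming column moisture flux per unit ridge length: F = V × PW = 13.8 × 39.3 = 542.34 mm·m/s.
Spread over the 34 km slope with efficiency ε = 0.28: R = ε·F/W = 0.28 × 542.34 / 34000 m = 4.466e-03 mm/s.
R = 4.466e-03 × 3600 = 16.1 mm/hr.

R ≈ 16.1 mm/hr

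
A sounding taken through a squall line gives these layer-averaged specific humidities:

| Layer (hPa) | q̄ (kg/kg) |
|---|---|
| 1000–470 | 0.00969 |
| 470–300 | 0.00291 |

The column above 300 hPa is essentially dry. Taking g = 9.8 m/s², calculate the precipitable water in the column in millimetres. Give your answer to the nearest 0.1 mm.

Precipitable water is the column-integrated vapour mass per unit area: PW = (1/g) Σ q̄ Δp, with q in kg/kg and Δp in Pa (1 kg/m² of water = 1 mm).
Layer 1000–470 hPa: Δp = 530 hPa = 53000 Pa, q̄ = 0.00969 kg/kg → 0.00969 × 53000 / 9.8 = 52.41 mm
Layer 470–300 hPa: Δp = 170 hPa = 17000 Pa, q̄ = 0.00291 kg/kg → 0.00291 × 17000 / 9.8 = 5.05 mm
PW = 52.41 + 5.05 = 57.46 ≈ 57.5 mm.

PW ≈ 57.5 mm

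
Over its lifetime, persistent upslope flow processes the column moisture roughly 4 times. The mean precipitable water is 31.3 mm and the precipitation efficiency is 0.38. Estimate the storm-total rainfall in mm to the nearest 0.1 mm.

Each cycle deposits ε × PW = 0.38 × 31.3 = 11.894 mm.
Over 4 cycles: 4 × 11.894 = 47.6 mm.

rainfall ≈ 47.6 mm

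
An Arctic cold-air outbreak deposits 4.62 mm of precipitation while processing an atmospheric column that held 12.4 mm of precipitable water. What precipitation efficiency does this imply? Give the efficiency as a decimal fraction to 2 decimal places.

ε = precipitation / PW = 4.62 / 12.4 = 0.37.

ε ≈ 0.37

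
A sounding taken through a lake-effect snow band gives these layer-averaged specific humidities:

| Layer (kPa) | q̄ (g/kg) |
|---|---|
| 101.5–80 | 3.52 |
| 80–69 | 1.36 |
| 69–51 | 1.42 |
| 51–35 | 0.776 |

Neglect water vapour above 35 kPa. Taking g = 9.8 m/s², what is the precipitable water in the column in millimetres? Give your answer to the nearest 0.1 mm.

Precipitable water is the column-integrated vapour mass per unit area: PW = (1/g) Σ q̄ Δp, with q in kg/kg and Δp in Pa (1 kg/m² of water = 1 mm).
Layer 101.5–80 kPa: Δp = 215 hPa = 21500 Pa, q̄ = 0.00352 kg/kg → 0.00352 × 21500 / 9.8 = 7.72 mm
Layer 80–69 kPa: Δp = 110 hPa = 11000 Pa, q̄ = 0.00136 kg/kg → 0.00136 × 11000 / 9.8 = 1.53 mm
Layer 69–51 kPa: Δp = 180 hPa = 18000 Pa, q̄ = 0.00142 kg/kg → 0.00142 × 18000 / 9.8 = 2.61 mm
Layer 51–35 kPa: Δp = 160 hPa = 16000 Pa, q̄ = 0.000776 kg/kg → 0.000776 × 16000 / 9.8 = 1.27 mm
PW = 7.72 + 1.53 + 2.61 + 1.27 = 13.13 ≈ 13.1 mm.

PW ≈ 13.1 mm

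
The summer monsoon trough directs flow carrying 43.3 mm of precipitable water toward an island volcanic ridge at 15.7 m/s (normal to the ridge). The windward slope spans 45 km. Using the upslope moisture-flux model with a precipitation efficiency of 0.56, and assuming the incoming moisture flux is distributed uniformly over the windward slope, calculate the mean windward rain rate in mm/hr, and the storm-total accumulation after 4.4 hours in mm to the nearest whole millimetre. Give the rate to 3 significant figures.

Incoming column moisture flux per unit ridge length: F = V × PW = 15.7 × 43.3 = 679.81 mm·m/s.
Spread over the 45 km slope with efficiency ε = 0.56: R = ε·F/W = 0.56 × 679.81 / 45000 m = 8.460e-03 mm/s.
R = 8.460e-03 × 3600 = 30.5 mm/hr.
Over 4.4 h: total = 30.5 × 4.4 = 134.2 ≈ 134 mm.

R ≈ 30.5 mm/hr; total ≈ 134 mm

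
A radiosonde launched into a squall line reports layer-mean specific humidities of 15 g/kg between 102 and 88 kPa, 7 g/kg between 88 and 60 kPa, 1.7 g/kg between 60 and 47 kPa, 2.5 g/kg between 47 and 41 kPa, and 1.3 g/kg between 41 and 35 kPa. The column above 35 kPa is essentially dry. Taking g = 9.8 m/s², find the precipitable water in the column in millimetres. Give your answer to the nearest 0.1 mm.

Precipitable water is the column-integrated vapour mass per unit area: PW = (1/g) Σ q̄ Δp, with q in kg/kg and Δp in Pa (1 kg/m² of water = 1 mm).
Layer 102–88 kPa: Δp = 140 hPa = 14000 Pa, q̄ = 0.015 kg/kg → 0.015 × 14000 / 9.8 = 21.43 mm
Layer 88–60 kPa: Δp = 280 hPa = 28000 Pa, q̄ = 0.007 kg/kg → 0.007 × 28000 / 9.8 = 20.00 mm
Layer 60–47 kPa: Δp = 130 hPa = 13000 Pa, q̄ = 0.0017 kg/kg → 0.0017 × 13000 / 9.8 = 2.26 mm
Layer 47–41 kPa: Δp = 60 hPa = 6000 Pa, q̄ = 0.0025 kg/kg → 0.0025 × 6000 / 9.8 = 1.53 mm
Layer 41–35 kPa: Δp = 60 hPa = 6000 Pa, q̄ = 0.0013 kg/kg → 0.0013 × 6000 / 9.8 = 0.80 mm
PW = 21.43 + 20.00 + 2.26 + 1.53 + 0.80 = 46.02 ≈ 46.0 mm.

PW ≈ 46.0 mm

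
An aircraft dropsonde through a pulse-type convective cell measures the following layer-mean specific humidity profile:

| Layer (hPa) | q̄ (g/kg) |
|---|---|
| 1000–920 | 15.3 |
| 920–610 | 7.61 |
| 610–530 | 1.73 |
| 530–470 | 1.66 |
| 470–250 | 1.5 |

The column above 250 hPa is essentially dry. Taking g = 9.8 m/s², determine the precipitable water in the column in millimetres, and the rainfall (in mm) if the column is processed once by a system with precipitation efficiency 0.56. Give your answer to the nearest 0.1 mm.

PW ≈ 42.4 mm; rainfall ≈ 23.7 mm

Precipitable water is the column-integrated vapour mass per unit area: PW = (1/g) Σ q̄ Δp, with q in kg/kg and Δp in Pa (1 kg/m² of water = 1 mm).
Layer 1000–920 hPa: Δp = 80 hPa = 8000 Pa, q̄ = 0.0153 kg/kg → 0.0153 × 8000 / 9.8 = 12.49 mm
Layer 920–610 hPa: Δp = 310 hPa = 31000 Pa, q̄ = 0.00761 kg/kg → 0.00761 × 31000 / 9.8 = 24.07 mm
Layer 610–530 hPa: Δp = 80 hPa = 8000 Pa, q̄ = 0.00173 kg/kg → 0.00173 × 8000 / 9.8 = 1.41 mm
Layer 530–470 hPa: Δp = 60 hPa = 6000 Pa, q̄ = 0.00166 kg/kg → 0.00166 × 6000 / 9.8 = 1.02 mm
Layer 470–250 hPa: Δp = 220 hPa = 22000 Pa, q̄ = 0.0015 kg/kg → 0.0015 × 22000 / 9.8 = 3.37 mm
PW = 12.49 + 24.07 + 1.41 + 1.02 + 3.37 = 42.36 ≈ 42.4 mm.
Rainfall = ε × PW = 0.56 × 42.4 = 23.7 mm.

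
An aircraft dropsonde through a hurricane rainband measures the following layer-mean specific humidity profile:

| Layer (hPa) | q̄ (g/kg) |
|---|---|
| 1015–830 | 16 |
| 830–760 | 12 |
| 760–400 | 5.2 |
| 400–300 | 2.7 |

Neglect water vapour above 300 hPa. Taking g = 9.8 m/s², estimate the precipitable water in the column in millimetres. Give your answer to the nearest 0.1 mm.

PW ≈ 60.6 mm

Precipitable water is the column-integrated vapour mass per unit area: PW = (1/g) Σ q̄ Δp, with q in kg/kg and Δp in Pa (1 kg/m² of water = 1 mm).
Layer 1015–830 hPa: Δp = 185 hPa = 18500 Pa, q̄ = 0.016 kg/kg → 0.016 × 18500 / 9.8 = 30.20 mm
Layer 830–760 hPa: Δp = 70 hPa = 7000 Pa, q̄ = 0.012 kg/kg → 0.012 × 7000 / 9.8 = 8.57 mm
Layer 760–400 hPa: Δp = 360 hPa = 36000 Pa, q̄ = 0.0052 kg/kg → 0.0052 × 36000 / 9.8 = 19.10 mm
Layer 400–300 hPa: Δp = 100 hPa = 10000 Pa, q̄ = 0.0027 kg/kg → 0.0027 × 10000 / 9.8 = 2.76 mm
PW = 30.20 + 8.57 + 19.10 + 2.76 = 60.63 ≈ 60.6 mm.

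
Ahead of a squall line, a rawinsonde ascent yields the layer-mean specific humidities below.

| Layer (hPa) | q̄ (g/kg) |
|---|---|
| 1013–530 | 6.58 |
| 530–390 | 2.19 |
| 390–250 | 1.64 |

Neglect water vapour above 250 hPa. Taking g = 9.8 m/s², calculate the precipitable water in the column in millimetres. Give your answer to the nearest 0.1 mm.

Precipitable water is the column-integrated vapour mass per unit area: PW = (1/g) Σ q̄ Δp, with q in kg/kg and Δp in Pa (1 kg/m² of water = 1 mm).
Layer 1013–530 hPa: Δp = 483 hPa = 48300 Pa, q̄ = 0.00658 kg/kg → 0.00658 × 48300 / 9.8 = 32.43 mm
Layer 530–390 hPa: Δp = 140 hPa = 14000 Pa, q̄ = 0.00219 kg/kg → 0.00219 × 14000 / 9.8 = 3.13 mm
Layer 390–250 hPa: Δp = 140 hPa = 14000 Pa, q̄ = 0.00164 kg/kg → 0.00164 × 14000 / 9.8 = 2.34 mm
PW = 32.43 + 3.13 + 2.34 = 37.90 ≈ 37.9 mm.

PW ≈ 37.9 mm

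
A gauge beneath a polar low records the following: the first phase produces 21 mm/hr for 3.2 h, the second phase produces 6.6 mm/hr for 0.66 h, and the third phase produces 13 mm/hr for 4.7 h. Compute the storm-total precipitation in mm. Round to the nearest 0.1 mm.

Total = Σ Rᵢ Δtᵢ = 21 × 3.2 + 6.6 × 0.66 + 13 × 4.7
      = 67.2 + 4.356 + 61.1 = 132.7 mm.

total ≈ 132.7 mm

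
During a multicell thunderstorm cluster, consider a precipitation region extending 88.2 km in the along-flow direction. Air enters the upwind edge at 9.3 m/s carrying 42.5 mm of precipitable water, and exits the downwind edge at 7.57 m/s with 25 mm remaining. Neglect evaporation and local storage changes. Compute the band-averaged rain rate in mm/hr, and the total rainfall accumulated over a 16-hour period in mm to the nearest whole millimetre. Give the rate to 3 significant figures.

Column moisture flux per unit crosswind length is F = V × PW.
Inflow: F_in = 9.3 × 42.5 = 395.25 mm·m/s
Outflow: F_out = 7.57 × 25 = 189.25 mm·m/s
Steady-state rate R = (F_in − F_out)/L = (395.25 − 189.25) / 88200 m = 2.336e-03 mm/s.
R = 2.336e-03 × 3600 = 8.41 mm/hr.
Over 16 h: total = 8.41 × 16 = 134.56 ≈ 135 mm.

R ≈ 8.41 mm/hr; total ≈ 135 mm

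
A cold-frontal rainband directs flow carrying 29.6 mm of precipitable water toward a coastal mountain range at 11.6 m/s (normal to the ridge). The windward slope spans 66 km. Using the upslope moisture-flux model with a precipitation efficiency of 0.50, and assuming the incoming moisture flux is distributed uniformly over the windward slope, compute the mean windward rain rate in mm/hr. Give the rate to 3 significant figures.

Incoming column moisture flux per unit ridge length: F = V × PW = 11.6 × 29.6 = 343.36 mm·m/s.
Spread over the 66 km slope with efficiency ε = 0.50: R = ε·F/W = 0.50 × 343.36 / 66000 m = 2.601e-03 mm/s.
R = 2.601e-03 × 3600 = 9.36 mm/hr.

R ≈ 9.36 mm/hr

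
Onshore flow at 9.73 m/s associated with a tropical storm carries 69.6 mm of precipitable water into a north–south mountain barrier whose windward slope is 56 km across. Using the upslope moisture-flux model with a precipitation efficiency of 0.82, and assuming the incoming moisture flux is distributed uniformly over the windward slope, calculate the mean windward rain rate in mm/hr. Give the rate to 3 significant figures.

R ≈ 35.7 mm/hr

Incoming column moisture flux per unit ridge length: F = V × PW = 9.73 × 69.6 = 677.208 mm·m/s.
Spread over the 56 km slope with efficiency ε = 0.82: R = ε·F/W = 0.82 × 677.208 / 56000 m = 9.916e-03 mm/s.
R = 9.916e-03 × 3600 = 35.7 mm/hr.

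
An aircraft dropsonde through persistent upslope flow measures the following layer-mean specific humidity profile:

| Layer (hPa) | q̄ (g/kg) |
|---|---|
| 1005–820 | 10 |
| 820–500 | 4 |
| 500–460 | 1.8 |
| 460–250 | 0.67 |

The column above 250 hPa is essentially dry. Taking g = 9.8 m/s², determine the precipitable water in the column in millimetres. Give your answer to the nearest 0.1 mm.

PW ≈ 34.1 mm

Precipitable water is the column-integrated vapour mass per unit area: PW = (1/g) Σ q̄ Δp, with q in kg/kg and Δp in Pa (1 kg/m² of water = 1 mm).
Layer 1005–820 hPa: Δp = 185 hPa = 18500 Pa, q̄ = 0.01 kg/kg → 0.01 × 18500 / 9.8 = 18.88 mm
Layer 820–500 hPa: Δp = 320 hPa = 32000 Pa, q̄ = 0.004 kg/kg → 0.004 × 32000 / 9.8 = 13.06 mm
Layer 500–460 hPa: Δp = 40 hPa = 4000 Pa, q̄ = 0.0018 kg/kg → 0.0018 × 4000 / 9.8 = 0.73 mm
Layer 460–250 hPa: Δp = 210 hPa = 21000 Pa, q̄ = 0.00067 kg/kg → 0.00067 × 21000 / 9.8 = 1.44 mm
PW = 18.88 + 13.06 + 0.73 + 1.44 = 34.11 ≈ 34.1 mm.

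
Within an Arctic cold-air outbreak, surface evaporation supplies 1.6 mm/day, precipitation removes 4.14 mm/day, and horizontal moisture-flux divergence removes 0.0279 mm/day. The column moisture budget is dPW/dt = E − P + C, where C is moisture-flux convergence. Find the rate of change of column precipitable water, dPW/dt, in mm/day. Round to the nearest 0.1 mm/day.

dPW/dt ≈ -2.6 mm/day

dPW/dt = E − P + C = 1.6 − 4.14 + (-0.0279) = -2.6 mm/day.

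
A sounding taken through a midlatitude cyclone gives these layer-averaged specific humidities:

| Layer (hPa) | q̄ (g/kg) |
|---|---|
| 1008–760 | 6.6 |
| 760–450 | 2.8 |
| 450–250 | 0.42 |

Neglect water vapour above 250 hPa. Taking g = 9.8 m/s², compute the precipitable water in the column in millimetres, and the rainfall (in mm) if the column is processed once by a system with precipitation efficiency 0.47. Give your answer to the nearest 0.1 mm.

Precipitable water is the column-integrated vapour mass per unit area: PW = (1/g) Σ q̄ Δp, with q in kg/kg and Δp in Pa (1 kg/m² of water = 1 mm).
Layer 1008–760 hPa: Δp = 248 hPa = 24800 Pa, q̄ = 0.0066 kg/kg → 0.0066 × 24800 / 9.8 = 16.70 mm
Layer 760–450 hPa: Δp = 310 hPa = 31000 Pa, q̄ = 0.0028 kg/kg → 0.0028 × 31000 / 9.8 = 8.86 mm
Layer 450–250 hPa: Δp = 200 hPa = 20000 Pa, q̄ = 0.00042 kg/kg → 0.00042 × 20000 / 9.8 = 0.86 mm
PW = 16.70 + 8.86 + 0.86 = 26.42 ≈ 26.4 mm.
Rainfall = ε × PW = 0.47 × 26.4 = 12.4 mm.

PW ≈ 26.4 mm; rainfall ≈ 12.4 mm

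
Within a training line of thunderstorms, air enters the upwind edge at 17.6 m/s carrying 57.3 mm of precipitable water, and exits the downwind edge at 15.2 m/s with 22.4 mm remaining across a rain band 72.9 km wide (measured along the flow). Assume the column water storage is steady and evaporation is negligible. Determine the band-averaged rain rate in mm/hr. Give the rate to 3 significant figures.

Column moisture flux per unit crosswind length is F = V × PW.
Inflow: F_in = 17.6 × 57.3 = 1008.48 mm·m/s
Outflow: F_out = 15.2 × 22.4 = 340.48 mm·m/s
Steady-state rate R = (F_in − F_out)/L = (1008.48 − 340.48) / 72900 m = 9.163e-03 mm/s.
R = 9.163e-03 × 3600 = 33.0 mm/hr.

R ≈ 33.0 mm/hr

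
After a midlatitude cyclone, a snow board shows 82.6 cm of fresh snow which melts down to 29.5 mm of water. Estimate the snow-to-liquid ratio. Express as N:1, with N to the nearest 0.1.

ratio ≈ 28.0

Ratio = snow depth / SWE = 826 mm / 29.5 mm = 28.0, i.e. 28.0:1.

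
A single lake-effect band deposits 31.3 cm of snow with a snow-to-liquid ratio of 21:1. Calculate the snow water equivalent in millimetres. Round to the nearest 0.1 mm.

SWE ≈ 14.9 mm

SWE = snow depth / ratio = 31.3 cm / 21 = 1.490 cm = 14.9 mm.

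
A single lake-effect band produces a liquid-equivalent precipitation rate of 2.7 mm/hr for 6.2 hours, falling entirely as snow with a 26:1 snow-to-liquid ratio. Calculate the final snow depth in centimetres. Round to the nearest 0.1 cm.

snow depth ≈ 43.5 cm

Liquid-equivalent depth = 2.7 × 6.2 = 16.74 mm.
Snow depth = 16.74 mm × 26 = 435.24 mm = 43.5 cm.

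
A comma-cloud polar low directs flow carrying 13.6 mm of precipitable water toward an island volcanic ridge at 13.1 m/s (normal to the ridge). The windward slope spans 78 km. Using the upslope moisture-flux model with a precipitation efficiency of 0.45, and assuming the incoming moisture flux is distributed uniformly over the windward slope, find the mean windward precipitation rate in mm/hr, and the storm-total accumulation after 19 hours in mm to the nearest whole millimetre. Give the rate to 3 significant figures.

R ≈ 3.70 mm/hr; total ≈ 70 mm

Incoming column moisture flux per unit ridge length: F = V × PW = 13.1 × 13.6 = 178.16 mm·m/s.
Spread over the 78 km slope with efficiency ε = 0.45: R = ε·F/W = 0.45 × 178.16 / 78000 m = 1.028e-03 mm/s.
R = 1.028e-03 × 3600 = 3.70 mm/hr.
Over 19 h: total = 3.70 × 19 = 70.3 ≈ 70 mm.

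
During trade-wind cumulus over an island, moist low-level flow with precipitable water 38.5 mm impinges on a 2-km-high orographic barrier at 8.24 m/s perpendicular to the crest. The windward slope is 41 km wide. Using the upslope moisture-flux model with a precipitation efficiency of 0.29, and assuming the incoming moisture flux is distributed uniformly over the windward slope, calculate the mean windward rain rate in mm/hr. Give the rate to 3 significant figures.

Incoming column moisture flux per unit ridge length: F = V × PW = 8.24 × 38.5 = 317.24 mm·m/s.
Spread over the 41 km slope with efficiency ε = 0.29: R = ε·F/W = 0.29 × 317.24 / 41000 m = 2.244e-03 mm/s.
R = 2.244e-03 × 3600 = 8.08 mm/hr.

R ≈ 8.08 mm/hr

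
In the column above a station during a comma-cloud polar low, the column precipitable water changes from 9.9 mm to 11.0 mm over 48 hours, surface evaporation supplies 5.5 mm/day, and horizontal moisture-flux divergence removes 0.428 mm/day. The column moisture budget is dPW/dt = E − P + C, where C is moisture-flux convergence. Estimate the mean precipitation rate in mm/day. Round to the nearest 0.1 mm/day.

dPW/dt = (11.0 − 9.9) mm / (48/24 day) = +0.550 mm/day.
P = E + C − dPW/dt = 5.5 + (-0.428) − (+0.550) = 4.5 mm/day.

P ≈ 4.5 mm/day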